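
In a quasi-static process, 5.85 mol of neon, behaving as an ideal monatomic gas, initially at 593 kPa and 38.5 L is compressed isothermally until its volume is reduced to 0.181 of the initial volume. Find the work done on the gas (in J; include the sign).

39000 J

T₁ = P₁V₁/(nR) = 593×38.5/(5.85×8.314) = 469 K.
Isothermal: T stays 469 K; PV = const ⇒ V₂ = 6.97 L, P₂ = 3280 kPa.
W = nRT ln(V₂/V₁) = 5.85×8.314×469×ln(0.181) = -39000 J.
Work done on the gas = −W_by = 39000 J.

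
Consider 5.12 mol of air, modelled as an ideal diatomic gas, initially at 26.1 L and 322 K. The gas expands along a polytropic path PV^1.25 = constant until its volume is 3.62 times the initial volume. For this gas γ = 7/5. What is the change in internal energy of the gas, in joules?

P₁ = nRT₁/V₁ = 5.12×8.314×322/26.1 = 525 kPa.
Polytropic n=1.25: T₂ = T₁(V₁/V₂)^(n−1) = 322×(0.276)^0.25 = 233 K; P₂ = P₁(V₁/V₂)^n = 105 kPa.
For an ideal gas ΔU = nCvΔT with Cv = (5/2)R = 20.8 J/(mol·K).
ΔU = 5.12×20.8×(233−322) = -9420 J.

-9420 J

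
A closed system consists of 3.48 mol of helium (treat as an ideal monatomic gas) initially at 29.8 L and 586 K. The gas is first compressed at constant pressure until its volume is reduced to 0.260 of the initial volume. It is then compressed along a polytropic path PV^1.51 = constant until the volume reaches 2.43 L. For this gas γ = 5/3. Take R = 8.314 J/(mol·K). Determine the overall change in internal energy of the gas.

-13500 J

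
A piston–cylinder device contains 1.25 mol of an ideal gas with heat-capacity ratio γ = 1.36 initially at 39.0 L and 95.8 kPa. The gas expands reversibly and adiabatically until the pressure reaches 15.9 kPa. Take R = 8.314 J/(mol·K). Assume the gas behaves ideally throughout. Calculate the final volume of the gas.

146 L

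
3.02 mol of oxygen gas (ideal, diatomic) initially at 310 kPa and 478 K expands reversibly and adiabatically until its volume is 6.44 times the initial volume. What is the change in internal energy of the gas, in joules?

V₁ = nRT₁/P₁ = 3.02×8.314×478/310 = 38.7 L.
Adiabatic: TV^(γ−1) = const ⇒ T₂ = 478×(0.155)^0.400 = 227 K; PV^γ = const ⇒ P₂ = 22.9 kPa.
For an ideal gas ΔU = nCvΔT with Cv = (5/2)R = 20.8 J/(mol·K).
ΔU = 3.02×20.8×(227−478) = -15800 J.

-15800 J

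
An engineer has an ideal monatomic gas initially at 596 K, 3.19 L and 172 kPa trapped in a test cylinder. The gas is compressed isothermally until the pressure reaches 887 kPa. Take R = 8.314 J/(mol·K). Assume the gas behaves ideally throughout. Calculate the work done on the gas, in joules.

n = P₁V₁/(RT₁) = 172×3.19/(8.314×596) = 0.111 mol.
Isothermal: T stays 596 K; PV = const ⇒ V₂ = 0.619 L, P₂ = 887 kPa.
W = nRT ln(V₂/V₁) = 0.111×8.314×596×ln(0.194) = -900 J.
Work done on the gas = −W_by = 900 J.

900 J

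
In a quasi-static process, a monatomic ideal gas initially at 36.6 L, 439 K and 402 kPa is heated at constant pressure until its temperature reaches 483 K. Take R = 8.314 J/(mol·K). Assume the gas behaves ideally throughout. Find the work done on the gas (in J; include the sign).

n = P₁V₁/(RT₁) = 402×36.6/(8.314×439) = 4.03 mol.
Isobaric: P stays 402 kPa; V/T = const ⇒ T₂ = 483 K, V₂ = 40.3 L.
W = PΔV = 402×(40.3−36.6) kPa·L = 1470 J.
Work done on the gas = −W_by = -1470 J.

-1470 J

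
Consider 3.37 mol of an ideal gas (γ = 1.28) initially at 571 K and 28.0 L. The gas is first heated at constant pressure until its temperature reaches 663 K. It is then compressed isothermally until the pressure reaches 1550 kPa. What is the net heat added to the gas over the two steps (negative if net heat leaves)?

P₁ = nRT₁/V₁ = 3.37×8.314×571/28.0 = 571 kPa.
Step 1 — Isobaric: P stays 571 kPa; V/T = const ⇒ T₂ = 663 K, V₂ = 32.5 L.
W = PΔV = 571×(32.5−28.0) kPa·L = 2580 J.
ΔU = nCvΔT = 3.37×29.7×(663−571) = 9210 J.
Q = ΔU + W = nCpΔT = 11800 J.
State after step 1: P = 571 kPa, V = 32.5 L, T = 663 K.
Step 2 — Isothermal: T stays 663 K; PV = const ⇒ V₂ = 12.0 L, P₂ = 1550 kPa.
ΔU = 0 (ideal gas, T constant).
W = nRT ln(V₂/V₁) = 3.37×8.314×663×ln(0.369) = -18500 J.
Q = ΔU + W = -18500 J.
Net over both steps: W = -16000 J, Q = -6750 J, ΔU = 9210 J.

-6750 J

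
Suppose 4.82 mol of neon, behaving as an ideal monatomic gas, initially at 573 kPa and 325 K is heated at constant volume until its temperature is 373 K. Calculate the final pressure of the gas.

658 kPa

V₁ = nRT₁/P₁ = 4.82×8.314×325/573 = 22.7 L.
Isochoric: V stays 22.7 L; P/T = const ⇒ T₂ = 373 K, P₂ = 658 kPa.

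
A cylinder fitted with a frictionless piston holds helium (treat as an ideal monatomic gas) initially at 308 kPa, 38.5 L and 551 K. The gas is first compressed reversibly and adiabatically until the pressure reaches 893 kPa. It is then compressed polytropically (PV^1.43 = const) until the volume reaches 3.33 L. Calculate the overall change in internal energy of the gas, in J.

n = P₁V₁/(RT₁) = 308×38.5/(8.314×551) = 2.59 mol.
Step 1 — Adiabatic: T₂/T₁ = (P₂/P₁)^((γ−1)/γ) ⇒ T₂ = 551×(2.90)^0.400 = 843 K; V₂ = 20.3 L.
ΔU = nCvΔT = 2.59×12.5×(843−551) = 9440 J.
Q = 0 for an adiabatic process, so W = −ΔU = -9440 J.
State after step 1: P = 893 kPa, V = 20.3 L, T = 843 K.
Step 2 — Polytropic n=1.43: T₂ = T₁(V₁/V₂)^(n−1) = 843×(6.10)^0.43 = 1840 K; P₂ = P₁(V₁/V₂)^n = 11900 kPa.
W = (P₁V₁−P₂V₂)/(n−1) = (893×20.3−11900×3.33)/0.43 = -49700 J.
ΔU = nCvΔT = 2.59×12.5×(1840−843) = 32000 J.
Q = ΔU + W = -17600 J.
Net over both steps: W = -59100 J, Q = -17600 J, ΔU = 41500 J.

41500 J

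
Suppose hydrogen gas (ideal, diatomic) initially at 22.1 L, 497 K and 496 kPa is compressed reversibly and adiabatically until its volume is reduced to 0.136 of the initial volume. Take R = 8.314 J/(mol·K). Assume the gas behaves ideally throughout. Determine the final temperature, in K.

Adiabatic: TV^(γ−1) = const ⇒ T₂ = 497×(7.35)^0.400 = 1100 K; PV^γ = const ⇒ P₂ = 8100 kPa.

1100 K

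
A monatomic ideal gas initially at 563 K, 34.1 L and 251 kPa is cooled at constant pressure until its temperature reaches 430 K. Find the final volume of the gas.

26.0 L

Isobaric: P stays 251 kPa; V/T = const ⇒ T₂ = 430 K, V₂ = 26.0 L.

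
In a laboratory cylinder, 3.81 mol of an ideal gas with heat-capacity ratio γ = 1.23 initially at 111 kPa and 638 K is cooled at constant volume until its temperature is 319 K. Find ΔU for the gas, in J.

-43900 J

V₁ = nRT₁/P₁ = 3.81×8.314×638/111 = 182 L.
Isochoric: V stays 182 L; P/T = const ⇒ T₂ = 319 K, P₂ = 55.5 kPa.
For an ideal gas ΔU = nCvΔT with Cv = R/(γ−1) = 36.1 J/(mol·K).
ΔU = 3.81×36.1×(319−638) = -43900 J.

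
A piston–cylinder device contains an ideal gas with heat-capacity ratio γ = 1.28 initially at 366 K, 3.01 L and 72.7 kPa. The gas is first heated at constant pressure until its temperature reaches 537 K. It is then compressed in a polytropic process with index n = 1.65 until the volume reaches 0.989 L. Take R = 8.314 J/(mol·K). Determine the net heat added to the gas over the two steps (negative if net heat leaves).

n = P₁V₁/(RT₁) = 72.7×3.01/(8.314×366) = 0.0719 mol.
Step 1 — Isobaric: P stays 72.7 kPa; V/T = const ⇒ T₂ = 537 K, V₂ = 4.42 L.
W = PΔV = 72.7×(4.42−3.01) kPa·L = 102 J.
ΔU = nCvΔT = 0.0719×29.7×(537−366) = 365 J.
Q = ΔU + W = nCpΔT = 467 J.
State after step 1: P = 72.7 kPa, V = 4.42 L, T = 537 K.
Step 2 — Polytropic n=1.65: T₂ = T₁(V₁/V₂)^(n−1) = 537×(4.47)^0.65 = 1420 K; P₂ = P₁(V₁/V₂)^n = 859 kPa.
W = (P₁V₁−P₂V₂)/(n−1) = (72.7×4.42−859×0.989)/0.65 = -813 J.
ΔU = nCvΔT = 0.0719×29.7×(1420−537) = 1890 J.
Q = ΔU + W = 1070 J.
Net over both steps: W = -710 J, Q = 1540 J, ΔU = 2250 J.

1540 J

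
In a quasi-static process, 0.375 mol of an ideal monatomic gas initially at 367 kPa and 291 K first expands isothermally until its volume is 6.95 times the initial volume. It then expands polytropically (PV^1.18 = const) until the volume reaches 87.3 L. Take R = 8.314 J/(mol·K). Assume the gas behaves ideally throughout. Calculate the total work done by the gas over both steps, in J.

V₁ = nRT₁/P₁ = 0.375×8.314×291/367 = 2.47 L.
Step 1 — Isothermal: T stays 291 K; PV = const ⇒ V₂ = 17.2 L, P₂ = 52.8 kPa.
ΔU = 0 (ideal gas, T constant).
W = nRT ln(V₂/V₁) = 0.375×8.314×291×ln(6.95) = 1760 J.
Q = ΔU + W = 1760 J.
State after step 1: P = 52.8 kPa, V = 17.2 L, T = 291 K.
Step 2 — Polytropic n=1.18: T₂ = T₁(V₁/V₂)^(n−1) = 291×(0.197)^0.18 = 217 K; P₂ = P₁(V₁/V₂)^n = 7.76 kPa.
W = (P₁V₁−P₂V₂)/(n−1) = (52.8×17.2−7.76×87.3)/0.18 = 1280 J.
ΔU = nCvΔT = 0.375×12.5×(217−291) = -345 J.
Q = ΔU + W = 933 J.
Net over both steps: W = 3040 J, Q = 2690 J, ΔU = -345 J.

3040 J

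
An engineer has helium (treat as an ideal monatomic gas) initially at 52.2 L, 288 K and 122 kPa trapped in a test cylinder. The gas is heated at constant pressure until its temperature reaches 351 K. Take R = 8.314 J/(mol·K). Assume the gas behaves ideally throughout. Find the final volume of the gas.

63.6 L

Isobaric: P stays 122 kPa; V/T = const ⇒ T₂ = 351 K, V₂ = 63.6 L.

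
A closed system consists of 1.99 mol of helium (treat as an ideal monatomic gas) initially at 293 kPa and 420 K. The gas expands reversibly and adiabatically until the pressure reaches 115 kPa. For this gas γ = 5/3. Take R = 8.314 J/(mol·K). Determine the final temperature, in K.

289 K

V₁ = nRT₁/P₁ = 1.99×8.314×420/293 = 23.7 L.
Adiabatic: T₂/T₁ = (P₂/P₁)^((γ−1)/γ) ⇒ T₂ = 420×(0.392)^0.400 = 289 K; V₂ = 41.6 L.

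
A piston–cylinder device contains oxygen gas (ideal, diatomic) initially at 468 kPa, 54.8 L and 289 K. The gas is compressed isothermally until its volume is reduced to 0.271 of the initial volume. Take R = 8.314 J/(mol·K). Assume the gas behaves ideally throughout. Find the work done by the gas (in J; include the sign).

n = P₁V₁/(RT₁) = 468×54.8/(8.314×289) = 10.7 mol.
Isothermal: T stays 289 K; PV = const ⇒ V₂ = 14.9 L, P₂ = 1730 kPa.
W = nRT ln(V₂/V₁) = 10.7×8.314×289×ln(0.271) = -33500 J.

-33500 J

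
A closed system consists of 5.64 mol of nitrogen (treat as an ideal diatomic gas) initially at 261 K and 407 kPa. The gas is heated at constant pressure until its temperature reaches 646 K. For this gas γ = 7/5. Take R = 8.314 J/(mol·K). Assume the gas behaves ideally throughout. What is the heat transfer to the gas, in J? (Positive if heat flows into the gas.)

63200 J

V₁ = nRT₁/P₁ = 5.64×8.314×261/407 = 30.1 L.
Isobaric: P stays 407 kPa; V/T = const ⇒ T₂ = 646 K, V₂ = 74.4 L.
W = PΔV = 407×(74.4−30.1) kPa·L = 18100 J.
ΔU = nCvΔT = 5.64×20.8×(646−261) = 45100 J.
Q = ΔU + W = nCpΔT = 63200 J.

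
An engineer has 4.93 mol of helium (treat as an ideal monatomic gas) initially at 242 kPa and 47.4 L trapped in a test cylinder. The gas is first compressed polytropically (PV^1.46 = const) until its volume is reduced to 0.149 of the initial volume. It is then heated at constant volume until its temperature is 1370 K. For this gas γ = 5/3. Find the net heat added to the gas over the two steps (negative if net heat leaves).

T₁ = P₁V₁/(nR) = 242×47.4/(4.93×8.314) = 280 K.
Step 1 — Polytropic n=1.46: T₂ = T₁(V₁/V₂)^(n−1) = 280×(6.71)^0.46 = 672 K; P₂ = P₁(V₁/V₂)^n = 3900 kPa.
W = (P₁V₁−P₂V₂)/(n−1) = (242×47.4−3900×7.06)/0.46 = -34900 J.
ΔU = nCvΔT = 4.93×12.5×(672−280) = 24100 J.
Q = ΔU + W = -10800 J.
State after step 1: P = 3900 kPa, V = 7.06 L, T = 672 K.
Step 2 — Isochoric: V stays 7.06 L; P/T = const ⇒ T₂ = 1370 K, P₂ = 7950 kPa.
W = 0 (no volume change).
ΔU = nCvΔT = 4.93×12.5×(1370−672) = 42900 J.
Q = ΔU = 42900 J.
Net over both steps: W = -34900 J, Q = 32100 J, ΔU = 67000 J.

32100 J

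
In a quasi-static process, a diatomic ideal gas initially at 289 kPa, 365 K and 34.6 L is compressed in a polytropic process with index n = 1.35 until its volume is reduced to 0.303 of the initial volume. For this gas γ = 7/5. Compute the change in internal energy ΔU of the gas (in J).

13000 J

n = P₁V₁/(RT₁) = 289×34.6/(8.314×365) = 3.30 mol.
Polytropic n=1.35: T₂ = T₁(V₁/V₂)^(n−1) = 365×(3.30)^0.35 = 554 K; P₂ = P₁(V₁/V₂)^n = 1450 kPa.
For an ideal gas ΔU = nCvΔT with Cv = (5/2)R = 20.8 J/(mol·K).
ΔU = 3.30×20.8×(554−365) = 13000 J.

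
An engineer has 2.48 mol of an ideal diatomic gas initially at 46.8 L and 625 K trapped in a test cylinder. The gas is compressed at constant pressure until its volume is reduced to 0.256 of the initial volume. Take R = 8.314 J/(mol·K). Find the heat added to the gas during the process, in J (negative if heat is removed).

-33600 J

P₁ = nRT₁/V₁ = 2.48×8.314×625/46.8 = 275 kPa.
Isobaric: P stays 275 kPa; V/T = const ⇒ T₂ = 160 K, V₂ = 12.0 L.
W = PΔV = 275×(12.0−46.8) kPa·L = -9590 J.
ΔU = nCvΔT = 2.48×20.8×(160−625) = -24000 J.
Q = ΔU + W = nCpΔT = -33600 J.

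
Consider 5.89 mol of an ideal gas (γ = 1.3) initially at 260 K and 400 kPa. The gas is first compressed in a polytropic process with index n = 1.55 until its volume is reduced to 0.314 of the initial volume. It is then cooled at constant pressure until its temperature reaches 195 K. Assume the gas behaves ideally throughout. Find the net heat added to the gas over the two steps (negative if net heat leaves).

V₁ = nRT₁/P₁ = 5.89×8.314×260/400 = 31.8 L.
Step 1 — Polytropic n=1.55: T₂ = T₁(V₁/V₂)^(n−1) = 260×(3.18)^0.55 = 492 K; P₂ = P₁(V₁/V₂)^n = 2410 kPa.
W = (P₁V₁−P₂V₂)/(n−1) = (400×31.8−2410×9.99)/0.55 = -20600 J.
ΔU = nCvΔT = 5.89×27.7×(492−260) = 37800 J.
Q = ΔU + W = 17200 J.
State after step 1: P = 2410 kPa, V = 9.99 L, T = 492 K.
Step 2 — Isobaric: P stays 2410 kPa; V/T = const ⇒ T₂ = 195 K, V₂ = 3.96 L.
W = PΔV = 2410×(3.96−9.99) kPa·L = -14500 J.
ΔU = nCvΔT = 5.89×27.7×(195−492) = -48400 J.
Q = ΔU + W = nCpΔT = -63000 J.
Net over both steps: W = -35200 J, Q = -45800 J, ΔU = -10600 J.

-45800 J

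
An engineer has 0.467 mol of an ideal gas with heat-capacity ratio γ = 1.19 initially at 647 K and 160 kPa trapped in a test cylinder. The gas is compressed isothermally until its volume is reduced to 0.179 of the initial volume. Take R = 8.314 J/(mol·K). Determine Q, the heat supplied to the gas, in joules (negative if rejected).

V₁ = nRT₁/P₁ = 0.467×8.314×647/160 = 15.7 L.
Isothermal: T stays 647 K; PV = const ⇒ V₂ = 2.81 L, P₂ = 894 kPa.
ΔU = 0 (ideal gas, T constant).
W = nRT ln(V₂/V₁) = 0.467×8.314×647×ln(0.179) = -4320 J.
Q = ΔU + W = -4320 J.

-4320 J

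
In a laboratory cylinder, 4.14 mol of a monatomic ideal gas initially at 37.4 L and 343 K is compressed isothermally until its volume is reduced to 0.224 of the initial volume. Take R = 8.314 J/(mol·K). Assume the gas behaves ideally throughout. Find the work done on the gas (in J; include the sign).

17700 J

P₁ = nRT₁/V₁ = 4.14×8.314×343/37.4 = 316 kPa.
Isothermal: T stays 343 K; PV = const ⇒ V₂ = 8.38 L, P₂ = 1410 kPa.
W = nRT ln(V₂/V₁) = 4.14×8.314×343×ln(0.224) = -17700 J.
Work done on the gas = −W_by = 17700 J.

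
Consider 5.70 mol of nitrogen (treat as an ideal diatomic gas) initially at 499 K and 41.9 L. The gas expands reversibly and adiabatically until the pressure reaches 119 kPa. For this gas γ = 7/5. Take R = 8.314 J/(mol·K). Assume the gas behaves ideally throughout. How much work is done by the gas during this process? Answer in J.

P₁ = nRT₁/V₁ = 5.70×8.314×499/41.9 = 564 kPa.
Adiabatic: T₂/T₁ = (P₂/P₁)^((γ−1)/γ) ⇒ T₂ = 499×(0.211)^0.286 = 320 K; V₂ = 127 L.
ΔU = nCvΔT = 5.70×20.8×(320−499) = -21200 J.
Q = 0 for an adiabatic process, so W = −ΔU = 21200 J.

21200 J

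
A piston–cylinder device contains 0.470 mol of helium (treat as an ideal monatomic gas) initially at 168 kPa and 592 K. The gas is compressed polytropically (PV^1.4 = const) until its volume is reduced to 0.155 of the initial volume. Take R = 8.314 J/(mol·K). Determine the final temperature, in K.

1250 K

V₁ = nRT₁/P₁ = 0.470×8.314×592/168 = 13.8 L.
Polytropic n=1.4: T₂ = T₁(V₁/V₂)^(n−1) = 592×(6.45)^0.40 = 1250 K; P₂ = P₁(V₁/V₂)^n = 2280 kPa.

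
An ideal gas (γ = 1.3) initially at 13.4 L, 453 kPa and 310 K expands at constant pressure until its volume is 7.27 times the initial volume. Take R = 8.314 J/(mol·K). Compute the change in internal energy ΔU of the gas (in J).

n = P₁V₁/(RT₁) = 453×13.4/(8.314×310) = 2.36 mol.
Isobaric: P stays 453 kPa; V/T = const ⇒ T₂ = 2250 K, V₂ = 97.4 L.
For an ideal gas ΔU = nCvΔT with Cv = R/(γ−1) = 27.7 J/(mol·K).
ΔU = 2.36×27.7×(2250−310) = 127000 J.

127000 J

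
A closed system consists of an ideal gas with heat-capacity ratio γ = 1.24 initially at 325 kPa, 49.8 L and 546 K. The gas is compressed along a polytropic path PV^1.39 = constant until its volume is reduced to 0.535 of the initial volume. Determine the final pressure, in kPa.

Polytropic n=1.39: T₂ = T₁(V₁/V₂)^(n−1) = 546×(1.87)^0.39 = 697 K; P₂ = P₁(V₁/V₂)^n = 775 kPa.

775 kPa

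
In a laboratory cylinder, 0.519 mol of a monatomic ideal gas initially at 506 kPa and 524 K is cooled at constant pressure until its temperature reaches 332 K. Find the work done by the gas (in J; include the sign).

V₁ = nRT₁/P₁ = 0.519×8.314×524/506 = 4.47 L.
Isobaric: P stays 506 kPa; V/T = const ⇒ T₂ = 332 K, V₂ = 2.83 L.
W = PΔV = 506×(2.83−4.47) kPa·L = -828 J.

-828 J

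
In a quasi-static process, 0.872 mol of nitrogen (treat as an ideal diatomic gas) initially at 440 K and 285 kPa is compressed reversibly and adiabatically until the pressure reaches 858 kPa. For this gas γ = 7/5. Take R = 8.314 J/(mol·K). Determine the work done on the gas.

2950 J

V₁ = nRT₁/P₁ = 0.872×8.314×440/285 = 11.2 L.
Adiabatic: T₂/T₁ = (P₂/P₁)^((γ−1)/γ) ⇒ T₂ = 440×(3.01)^0.286 = 603 K; V₂ = 5.09 L.
ΔU = nCvΔT = 0.872×20.8×(603−440) = 2950 J.
Q = 0 for an adiabatic process, so W = −ΔU = -2950 J.
Work done on the gas = −W_by = 2950 J.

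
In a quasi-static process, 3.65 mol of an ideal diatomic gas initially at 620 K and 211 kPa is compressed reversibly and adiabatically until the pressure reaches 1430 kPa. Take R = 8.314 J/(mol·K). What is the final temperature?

1070 K

V₁ = nRT₁/P₁ = 3.65×8.314×620/211 = 89.2 L.
Adiabatic: T₂/T₁ = (P₂/P₁)^((γ−1)/γ) ⇒ T₂ = 620×(6.78)^0.286 = 1070 K; V₂ = 22.7 L.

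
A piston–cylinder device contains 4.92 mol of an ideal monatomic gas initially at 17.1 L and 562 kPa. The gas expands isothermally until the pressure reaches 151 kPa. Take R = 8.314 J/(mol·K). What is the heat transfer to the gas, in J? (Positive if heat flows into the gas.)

12600 J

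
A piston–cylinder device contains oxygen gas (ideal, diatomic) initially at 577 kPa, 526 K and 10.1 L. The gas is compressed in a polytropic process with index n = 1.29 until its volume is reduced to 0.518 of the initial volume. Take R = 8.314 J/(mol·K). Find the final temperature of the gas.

637 K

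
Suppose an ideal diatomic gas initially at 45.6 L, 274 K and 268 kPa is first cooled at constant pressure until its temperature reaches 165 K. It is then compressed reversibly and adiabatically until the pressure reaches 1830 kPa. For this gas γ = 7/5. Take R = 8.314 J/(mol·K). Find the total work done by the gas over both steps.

-18300 J

n = P₁V₁/(RT₁) = 268×45.6/(8.314×274) = 5.36 mol.
Step 1 — Isobaric: P stays 268 kPa; V/T = const ⇒ T₂ = 165 K, V₂ = 27.5 L.
W = PΔV = 268×(27.5−45.6) kPa·L = -4860 J.
ΔU = nCvΔT = 5.36×20.8×(165−274) = -12200 J.
Q = ΔU + W = nCpΔT = -17000 J.
State after step 1: P = 268 kPa, V = 27.5 L, T = 165 K.
Step 2 — Adiabatic: T₂/T₁ = (P₂/P₁)^((γ−1)/γ) ⇒ T₂ = 165×(6.83)^0.286 = 286 K; V₂ = 6.96 L.
ΔU = nCvΔT = 5.36×20.8×(286−165) = 13500 J.
Q = 0 for an adiabatic process, so W = −ΔU = -13500 J.
Net over both steps: W = -18300 J, Q = -17000 J, ΔU = 1300 J.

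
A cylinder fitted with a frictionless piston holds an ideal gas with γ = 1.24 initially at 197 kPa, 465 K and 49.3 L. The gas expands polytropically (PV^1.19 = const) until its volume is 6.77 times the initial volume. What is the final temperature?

323 K

Polytropic n=1.19: T₂ = T₁(V₁/V₂)^(n−1) = 465×(0.148)^0.19 = 323 K; P₂ = P₁(V₁/V₂)^n = 20.2 kPa.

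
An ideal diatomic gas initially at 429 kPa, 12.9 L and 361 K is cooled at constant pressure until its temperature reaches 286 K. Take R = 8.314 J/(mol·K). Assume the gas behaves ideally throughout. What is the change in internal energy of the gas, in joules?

n = P₁V₁/(RT₁) = 429×12.9/(8.314×361) = 1.84 mol.
Isobaric: P stays 429 kPa; V/T = const ⇒ T₂ = 286 K, V₂ = 10.2 L.
For an ideal gas ΔU = nCvΔT with Cv = (5/2)R = 20.8 J/(mol·K).
ΔU = 1.84×20.8×(286−361) = -2870 J.

-2870 J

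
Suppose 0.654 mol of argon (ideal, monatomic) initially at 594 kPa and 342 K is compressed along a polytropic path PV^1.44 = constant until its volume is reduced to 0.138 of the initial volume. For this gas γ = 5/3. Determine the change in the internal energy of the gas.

3880 J

V₁ = nRT₁/P₁ = 0.654×8.314×342/594 = 3.13 L.
Polytropic n=1.44: T₂ = T₁(V₁/V₂)^(n−1) = 342×(7.25)^0.44 = 817 K; P₂ = P₁(V₁/V₂)^n = 10300 kPa.
For an ideal gas ΔU = nCvΔT with Cv = (3/2)R = 12.5 J/(mol·K).
ΔU = 0.654×12.5×(817−342) = 3880 J.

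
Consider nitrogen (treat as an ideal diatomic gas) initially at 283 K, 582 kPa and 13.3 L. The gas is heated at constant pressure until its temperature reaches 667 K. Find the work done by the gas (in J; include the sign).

n = P₁V₁/(RT₁) = 582×13.3/(8.314×283) = 3.29 mol.
Isobaric: P stays 582 kPa; V/T = const ⇒ T₂ = 667 K, V₂ = 31.3 L.
W = PΔV = 582×(31.3−13.3) kPa·L = 10500 J.

10500 J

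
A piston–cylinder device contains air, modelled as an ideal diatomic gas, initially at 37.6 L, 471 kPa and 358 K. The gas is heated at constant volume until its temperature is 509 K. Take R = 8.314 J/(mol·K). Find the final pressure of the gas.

Isochoric: V stays 37.6 L; P/T = const ⇒ T₂ = 509 K, P₂ = 670 kPa.

670 kPa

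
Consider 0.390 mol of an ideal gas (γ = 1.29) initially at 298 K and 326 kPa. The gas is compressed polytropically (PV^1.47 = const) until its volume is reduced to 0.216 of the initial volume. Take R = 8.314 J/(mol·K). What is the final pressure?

3100 kPa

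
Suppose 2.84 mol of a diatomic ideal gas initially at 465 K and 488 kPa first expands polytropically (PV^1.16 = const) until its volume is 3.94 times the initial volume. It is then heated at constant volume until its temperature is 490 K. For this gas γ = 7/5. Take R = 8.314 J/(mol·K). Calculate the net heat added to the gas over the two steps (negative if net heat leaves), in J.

V₁ = nRT₁/P₁ = 2.84×8.314×465/488 = 22.5 L.
Step 1 — Polytropic n=1.16: T₂ = T₁(V₁/V₂)^(n−1) = 465×(0.254)^0.16 = 373 K; P₂ = P₁(V₁/V₂)^n = 99.5 kPa.
W = (P₁V₁−P₂V₂)/(n−1) = (488×22.5−99.5×88.6)/0.16 = 13500 J.
ΔU = nCvΔT = 2.84×20.8×(373−465) = -5410 J.
Q = ΔU + W = 8110 J.
State after step 1: P = 99.5 kPa, V = 88.6 L, T = 373 K.
Step 2 — Isochoric: V stays 88.6 L; P/T = const ⇒ T₂ = 490 K, P₂ = 131 kPa.
W = 0 (no volume change).
ΔU = nCvΔT = 2.84×20.8×(490−373) = 6880 J.
Q = ΔU = 6880 J.
Net over both steps: W = 13500 J, Q = 15000 J, ΔU = 1480 J.

15000 J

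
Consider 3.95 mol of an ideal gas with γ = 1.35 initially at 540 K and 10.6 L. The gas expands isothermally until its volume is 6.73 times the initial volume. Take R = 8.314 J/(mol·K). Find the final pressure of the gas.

P₁ = nRT₁/V₁ = 3.95×8.314×540/10.6 = 1670 kPa.
Isothermal: T stays 540 K; PV = const ⇒ V₂ = 71.3 L, P₂ = 249 kPa.

249 kPa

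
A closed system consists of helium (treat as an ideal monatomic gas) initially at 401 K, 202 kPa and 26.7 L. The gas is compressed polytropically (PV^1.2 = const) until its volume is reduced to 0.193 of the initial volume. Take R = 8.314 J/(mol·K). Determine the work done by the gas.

n = P₁V₁/(RT₁) = 202×26.7/(8.314×401) = 1.62 mol.
Polytropic n=1.2: T₂ = T₁(V₁/V₂)^(n−1) = 401×(5.18)^0.20 = 557 K; P₂ = P₁(V₁/V₂)^n = 1450 kPa.
W = (P₁V₁−P₂V₂)/(n−1) = (202×26.7−1450×5.15)/0.20 = -10500 J.

-10500 J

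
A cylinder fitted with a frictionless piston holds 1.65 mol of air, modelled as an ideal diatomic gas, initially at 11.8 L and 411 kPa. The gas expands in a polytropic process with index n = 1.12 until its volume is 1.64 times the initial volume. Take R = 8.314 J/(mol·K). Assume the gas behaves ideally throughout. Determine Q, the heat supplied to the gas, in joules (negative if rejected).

1630 J

T₁ = P₁V₁/(nR) = 411×11.8/(1.65×8.314) = 354 K.
Polytropic n=1.12: T₂ = T₁(V₁/V₂)^(n−1) = 354×(0.610)^0.12 = 333 K; P₂ = P₁(V₁/V₂)^n = 236 kPa.
W = (P₁V₁−P₂V₂)/(n−1) = (411×11.8−236×19.4)/0.12 = 2330 J.
ΔU = nCvΔT = 1.65×20.8×(333−354) = -699 J.
Q = ΔU + W = 1630 J.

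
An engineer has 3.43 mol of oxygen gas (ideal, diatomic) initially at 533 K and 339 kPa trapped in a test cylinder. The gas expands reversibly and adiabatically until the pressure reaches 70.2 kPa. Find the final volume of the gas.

V₁ = nRT₁/P₁ = 3.43×8.314×533/339 = 44.8 L.
Adiabatic: T₂/T₁ = (P₂/P₁)^((γ−1)/γ) ⇒ T₂ = 533×(0.207)^0.286 = 340 K; V₂ = 138 L.

138 L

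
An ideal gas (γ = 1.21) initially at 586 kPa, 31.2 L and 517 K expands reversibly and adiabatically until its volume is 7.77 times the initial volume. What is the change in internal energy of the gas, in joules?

-30500 J

n = P₁V₁/(RT₁) = 586×31.2/(8.314×517) = 4.25 mol.
Adiabatic: TV^(γ−1) = const ⇒ T₂ = 517×(0.129)^0.210 = 336 K; PV^γ = const ⇒ P₂ = 49.0 kPa.
For an ideal gas ΔU = nCvΔT with Cv = R/(γ−1) = 39.6 J/(mol·K).
ΔU = 4.25×39.6×(336−517) = -30500 J.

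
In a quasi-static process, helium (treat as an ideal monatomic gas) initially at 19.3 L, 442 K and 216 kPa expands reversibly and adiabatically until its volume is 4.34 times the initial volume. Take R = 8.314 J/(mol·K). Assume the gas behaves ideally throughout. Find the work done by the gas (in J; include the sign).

n = P₁V₁/(RT₁) = 216×19.3/(8.314×442) = 1.13 mol.
Adiabatic: TV^(γ−1) = const ⇒ T₂ = 442×(0.230)^0.667 = 166 K; PV^γ = const ⇒ P₂ = 18.7 kPa.
ΔU = nCvΔT = 1.13×12.5×(166−442) = -3900 J.
Q = 0 for an adiabatic process, so W = −ΔU = 3900 J.

3900 J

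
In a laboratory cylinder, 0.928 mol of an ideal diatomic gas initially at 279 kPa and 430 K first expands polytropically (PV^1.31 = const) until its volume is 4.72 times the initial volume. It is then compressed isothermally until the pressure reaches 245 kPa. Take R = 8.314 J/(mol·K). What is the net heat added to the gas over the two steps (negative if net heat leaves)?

-2980 J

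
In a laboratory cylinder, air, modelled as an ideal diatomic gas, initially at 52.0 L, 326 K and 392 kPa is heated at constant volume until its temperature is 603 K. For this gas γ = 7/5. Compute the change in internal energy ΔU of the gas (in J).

43300 J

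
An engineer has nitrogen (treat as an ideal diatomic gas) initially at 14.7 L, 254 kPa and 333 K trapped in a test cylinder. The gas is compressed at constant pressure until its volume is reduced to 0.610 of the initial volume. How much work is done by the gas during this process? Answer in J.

-1460 J

n = P₁V₁/(RT₁) = 254×14.7/(8.314×333) = 1.35 mol.
Isobaric: P stays 254 kPa; V/T = const ⇒ T₂ = 203 K, V₂ = 8.97 L.
W = PΔV = 254×(8.97−14.7) kPa·L = -1460 J.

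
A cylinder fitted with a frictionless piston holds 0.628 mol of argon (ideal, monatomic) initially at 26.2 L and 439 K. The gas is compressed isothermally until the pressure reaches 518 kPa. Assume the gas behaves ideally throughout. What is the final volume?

P₁ = nRT₁/V₁ = 0.628×8.314×439/26.2 = 87.5 kPa.
Isothermal: T stays 439 K; PV = const ⇒ V₂ = 4.42 L, P₂ = 518 kPa.

4.42 L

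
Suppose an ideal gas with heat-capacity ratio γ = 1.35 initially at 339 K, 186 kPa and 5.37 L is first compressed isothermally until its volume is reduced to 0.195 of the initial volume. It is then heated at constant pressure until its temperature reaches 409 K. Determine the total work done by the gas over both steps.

n = P₁V₁/(RT₁) = 186×5.37/(8.314×339) = 0.354 mol.
Step 1 — Isothermal: T stays 339 K; PV = const ⇒ V₂ = 1.05 L, P₂ = 954 kPa.
ΔU = 0 (ideal gas, T constant).
W = nRT ln(V₂/V₁) = 0.354×8.314×339×ln(0.195) = -1630 J.
Q = ΔU + W = -1630 J.
State after step 1: P = 954 kPa, V = 1.05 L, T = 339 K.
Step 2 — Isobaric: P stays 954 kPa; V/T = const ⇒ T₂ = 409 K, V₂ = 1.26 L.
W = PΔV = 954×(1.26−1.05) kPa·L = 206 J.
ΔU = nCvΔT = 0.354×23.8×(409−339) = 589 J.
Q = ΔU + W = nCpΔT = 796 J.
Net over both steps: W = -1430 J, Q = -837 J, ΔU = 589 J.

-1430 J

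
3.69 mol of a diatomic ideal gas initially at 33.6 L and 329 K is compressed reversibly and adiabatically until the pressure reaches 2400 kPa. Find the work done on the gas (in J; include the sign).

20500 J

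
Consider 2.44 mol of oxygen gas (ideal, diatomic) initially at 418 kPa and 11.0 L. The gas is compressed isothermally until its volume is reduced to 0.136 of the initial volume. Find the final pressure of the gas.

T₁ = P₁V₁/(nR) = 418×11.0/(2.44×8.314) = 227 K.
Isothermal: T stays 227 K; PV = const ⇒ V₂ = 1.50 L, P₂ = 3070 kPa.

3070 kPa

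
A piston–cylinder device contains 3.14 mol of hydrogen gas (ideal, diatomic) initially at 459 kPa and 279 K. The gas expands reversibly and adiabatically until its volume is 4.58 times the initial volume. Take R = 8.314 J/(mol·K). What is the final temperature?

V₁ = nRT₁/P₁ = 3.14×8.314×279/459 = 15.9 L.
Adiabatic: TV^(γ−1) = const ⇒ T₂ = 279×(0.218)^0.400 = 152 K; PV^γ = const ⇒ P₂ = 54.5 kPa.

152 K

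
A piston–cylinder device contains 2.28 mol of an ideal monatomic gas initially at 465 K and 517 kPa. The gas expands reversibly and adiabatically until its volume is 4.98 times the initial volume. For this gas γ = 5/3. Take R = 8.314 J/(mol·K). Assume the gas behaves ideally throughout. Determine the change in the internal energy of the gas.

V₁ = nRT₁/P₁ = 2.28×8.314×465/517 = 17.0 L.
Adiabatic: TV^(γ−1) = const ⇒ T₂ = 465×(0.201)^0.667 = 159 K; PV^γ = const ⇒ P₂ = 35.6 kPa.
For an ideal gas ΔU = nCvΔT with Cv = (3/2)R = 12.5 J/(mol·K).
ΔU = 2.28×12.5×(159−465) = -8690 J.

-8690 J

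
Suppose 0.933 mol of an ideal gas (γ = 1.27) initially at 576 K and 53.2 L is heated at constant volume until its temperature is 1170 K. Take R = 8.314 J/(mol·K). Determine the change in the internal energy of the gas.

17100 J

P₁ = nRT₁/V₁ = 0.933×8.314×576/53.2 = 84.0 kPa.
Isochoric: V stays 53.2 L; P/T = const ⇒ T₂ = 1170 K, P₂ = 171 kPa.
For an ideal gas ΔU = nCvΔT with Cv = R/(γ−1) = 30.8 J/(mol·K).
ΔU = 0.933×30.8×(1170−576) = 17100 J.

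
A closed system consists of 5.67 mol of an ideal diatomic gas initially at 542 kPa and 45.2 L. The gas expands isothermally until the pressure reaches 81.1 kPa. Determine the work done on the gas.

T₁ = P₁V₁/(nR) = 542×45.2/(5.67×8.314) = 520 K.
Isothermal: T stays 520 K; PV = const ⇒ V₂ = 302 L, P₂ = 81.1 kPa.
W = nRT ln(V₂/V₁) = 5.67×8.314×520×ln(6.68) = 46500 J.
Work done on the gas = −W_by = -46500 J.

-46500 J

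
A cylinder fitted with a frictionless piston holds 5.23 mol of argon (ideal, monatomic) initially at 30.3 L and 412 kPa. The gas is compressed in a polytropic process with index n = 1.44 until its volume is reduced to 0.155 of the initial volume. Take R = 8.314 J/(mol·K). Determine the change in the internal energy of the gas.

23800 J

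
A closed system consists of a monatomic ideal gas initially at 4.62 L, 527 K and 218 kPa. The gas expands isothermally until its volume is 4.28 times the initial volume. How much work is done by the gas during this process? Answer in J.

n = P₁V₁/(RT₁) = 218×4.62/(8.314×527) = 0.230 mol.
Isothermal: T stays 527 K; PV = const ⇒ V₂ = 19.8 L, P₂ = 50.9 kPa.
W = nRT ln(V₂/V₁) = 0.230×8.314×527×ln(4.28) = 1460 J.

1460 J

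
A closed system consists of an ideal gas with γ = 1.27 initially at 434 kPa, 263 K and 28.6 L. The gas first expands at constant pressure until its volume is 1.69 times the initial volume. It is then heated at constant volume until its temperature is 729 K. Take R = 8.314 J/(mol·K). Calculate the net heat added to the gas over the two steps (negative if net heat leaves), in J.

90000 J

n = P₁V₁/(RT₁) = 434×28.6/(8.314×263) = 5.68 mol.
Step 1 — Isobaric: P stays 434 kPa; V/T = const ⇒ T₂ = 444 K, V₂ = 48.3 L.
W = PΔV = 434×(48.3−28.6) kPa·L = 8560 J.
ΔU = nCvΔT = 5.68×30.8×(444−263) = 31700 J.
Q = ΔU + W = nCpΔT = 40300 J.
State after step 1: P = 434 kPa, V = 48.3 L, T = 444 K.
Step 2 — Isochoric: V stays 48.3 L; P/T = const ⇒ T₂ = 729 K, P₂ = 712 kPa.
W = 0 (no volume change).
ΔU = nCvΔT = 5.68×30.8×(729−444) = 49700 J.
Q = ΔU = 49700 J.
Net over both steps: W = 8560 J, Q = 90000 J, ΔU = 81500 J.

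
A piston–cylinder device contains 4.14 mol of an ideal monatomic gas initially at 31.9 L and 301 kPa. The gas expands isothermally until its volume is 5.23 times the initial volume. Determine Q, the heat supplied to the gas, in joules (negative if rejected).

15900 J

T₁ = P₁V₁/(nR) = 301×31.9/(4.14×8.314) = 279 K.
Isothermal: T stays 279 K; PV = const ⇒ V₂ = 167 L, P₂ = 57.6 kPa.
ΔU = 0 (ideal gas, T constant).
W = nRT ln(V₂/V₁) = 4.14×8.314×279×ln(5.23) = 15900 J.
Q = ΔU + W = 15900 J.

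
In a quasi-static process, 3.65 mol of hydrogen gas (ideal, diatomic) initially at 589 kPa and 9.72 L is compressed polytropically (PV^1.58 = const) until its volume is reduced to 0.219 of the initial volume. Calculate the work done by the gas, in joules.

-13900 J

T₁ = P₁V₁/(nR) = 589×9.72/(3.65×8.314) = 189 K.
Polytropic n=1.58: T₂ = T₁(V₁/V₂)^(n−1) = 189×(4.57)^0.58 = 455 K; P₂ = P₁(V₁/V₂)^n = 6490 kPa.
W = (P₁V₁−P₂V₂)/(n−1) = (589×9.72−6490×2.13)/0.58 = -13900 J.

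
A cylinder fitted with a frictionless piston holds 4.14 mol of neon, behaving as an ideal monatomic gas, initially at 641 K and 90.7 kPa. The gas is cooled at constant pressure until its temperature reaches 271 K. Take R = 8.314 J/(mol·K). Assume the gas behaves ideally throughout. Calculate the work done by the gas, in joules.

-12700 J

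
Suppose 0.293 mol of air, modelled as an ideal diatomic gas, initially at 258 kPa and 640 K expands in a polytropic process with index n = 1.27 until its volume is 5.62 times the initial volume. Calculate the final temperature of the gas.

402 K

V₁ = nRT₁/P₁ = 0.293×8.314×640/258 = 6.04 L.
Polytropic n=1.27: T₂ = T₁(V₁/V₂)^(n−1) = 640×(0.178)^0.27 = 402 K; P₂ = P₁(V₁/V₂)^n = 28.8 kPa.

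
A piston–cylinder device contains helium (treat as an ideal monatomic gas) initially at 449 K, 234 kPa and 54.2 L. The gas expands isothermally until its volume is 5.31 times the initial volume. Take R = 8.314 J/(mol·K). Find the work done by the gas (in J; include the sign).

n = P₁V₁/(RT₁) = 234×54.2/(8.314×449) = 3.40 mol.
Isothermal: T stays 449 K; PV = const ⇒ V₂ = 288 L, P₂ = 44.1 kPa.
W = nRT ln(V₂/V₁) = 3.40×8.314×449×ln(5.31) = 21200 J.

21200 J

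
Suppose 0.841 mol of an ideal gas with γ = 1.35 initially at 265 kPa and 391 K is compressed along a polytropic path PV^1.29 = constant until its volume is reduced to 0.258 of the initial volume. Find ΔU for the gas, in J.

V₁ = nRT₁/P₁ = 0.841×8.314×391/265 = 10.3 L.
Polytropic n=1.29: T₂ = T₁(V₁/V₂)^(n−1) = 391×(3.88)^0.29 = 579 K; P₂ = P₁(V₁/V₂)^n = 1520 kPa.
For an ideal gas ΔU = nCvΔT with Cv = R/(γ−1) = 23.8 J/(mol·K).
ΔU = 0.841×23.8×(579−391) = 3760 J.

3760 J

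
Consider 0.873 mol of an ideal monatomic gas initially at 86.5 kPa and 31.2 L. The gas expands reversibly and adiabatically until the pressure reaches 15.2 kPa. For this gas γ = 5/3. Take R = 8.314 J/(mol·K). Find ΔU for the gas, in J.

T₁ = P₁V₁/(nR) = 86.5×31.2/(0.873×8.314) = 372 K.
Adiabatic: T₂/T₁ = (P₂/P₁)^((γ−1)/γ) ⇒ T₂ = 372×(0.176)^0.400 = 185 K; V₂ = 88.6 L.
For an ideal gas ΔU = nCvΔT with Cv = (3/2)R = 12.5 J/(mol·K).
ΔU = 0.873×12.5×(185−372) = -2030 J.

-2030 J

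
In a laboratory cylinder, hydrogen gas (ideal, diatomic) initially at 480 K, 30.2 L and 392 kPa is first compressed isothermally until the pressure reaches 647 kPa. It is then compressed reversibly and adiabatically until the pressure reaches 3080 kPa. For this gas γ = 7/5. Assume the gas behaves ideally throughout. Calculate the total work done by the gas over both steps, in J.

-22600 J

n = P₁V₁/(RT₁) = 392×30.2/(8.314×480) = 2.97 mol.
Step 1 — Isothermal: T stays 480 K; PV = const ⇒ V₂ = 18.3 L, P₂ = 647 kPa.
ΔU = 0 (ideal gas, T constant).
W = nRT ln(V₂/V₁) = 2.97×8.314×480×ln(0.606) = -5930 J.
Q = ΔU + W = -5930 J.
State after step 1: P = 647 kPa, V = 18.3 L, T = 480 K.
Step 2 — Adiabatic: T₂/T₁ = (P₂/P₁)^((γ−1)/γ) ⇒ T₂ = 480×(4.76)^0.286 = 750 K; V₂ = 6.00 L.
ΔU = nCvΔT = 2.97×20.8×(750−480) = 16600 J.
Q = 0 for an adiabatic process, so W = −ΔU = -16600 J.
Net over both steps: W = -22600 J, Q = -5930 J, ΔU = 16600 J.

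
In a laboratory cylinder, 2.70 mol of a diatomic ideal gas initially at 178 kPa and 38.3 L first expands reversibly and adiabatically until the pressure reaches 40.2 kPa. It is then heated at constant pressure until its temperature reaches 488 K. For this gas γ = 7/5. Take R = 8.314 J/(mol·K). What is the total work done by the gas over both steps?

T₁ = P₁V₁/(nR) = 178×38.3/(2.70×8.314) = 304 K.
Step 1 — Adiabatic: T₂/T₁ = (P₂/P₁)^((γ−1)/γ) ⇒ T₂ = 304×(0.226)^0.286 = 199 K; V₂ = 111 L.
ΔU = nCvΔT = 2.70×20.8×(199−304) = -5900 J.
Q = 0 for an adiabatic process, so W = −ΔU = 5900 J.
State after step 1: P = 40.2 kPa, V = 111 L, T = 199 K.
Step 2 — Isobaric: P stays 40.2 kPa; V/T = const ⇒ T₂ = 488 K, V₂ = 273 L.
W = PΔV = 40.2×(273−111) kPa·L = 6500 J.
ΔU = nCvΔT = 2.70×20.8×(488−199) = 16200 J.
Q = ΔU + W = nCpΔT = 22700 J.
Net over both steps: W = 12400 J, Q = 22700 J, ΔU = 10300 J.

12400 J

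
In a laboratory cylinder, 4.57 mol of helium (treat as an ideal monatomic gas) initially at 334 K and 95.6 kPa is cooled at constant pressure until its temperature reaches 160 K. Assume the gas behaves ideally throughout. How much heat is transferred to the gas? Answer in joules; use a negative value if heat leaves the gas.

V₁ = nRT₁/P₁ = 4.57×8.314×334/95.6 = 133 L.
Isobaric: P stays 95.6 kPa; V/T = const ⇒ T₂ = 160 K, V₂ = 63.6 L.
W = PΔV = 95.6×(63.6−133) kPa·L = -6610 J.
ΔU = nCvΔT = 4.57×12.5×(160−334) = -9920 J.
Q = ΔU + W = nCpΔT = -16500 J.

-16500 J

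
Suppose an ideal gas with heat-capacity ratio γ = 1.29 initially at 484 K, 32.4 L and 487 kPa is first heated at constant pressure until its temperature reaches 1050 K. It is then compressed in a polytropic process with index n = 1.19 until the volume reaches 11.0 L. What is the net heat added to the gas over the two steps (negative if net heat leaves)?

n = P₁V₁/(RT₁) = 487×32.4/(8.314×484) = 3.92 mol.
Step 1 — Isobaric: P stays 487 kPa; V/T = const ⇒ T₂ = 1050 K, V₂ = 70.3 L.
W = PΔV = 487×(70.3−32.4) kPa·L = 18500 J.
ΔU = nCvΔT = 3.92×28.7×(1050−484) = 63600 J.
Q = ΔU + W = nCpΔT = 82100 J.
State after step 1: P = 487 kPa, V = 70.3 L, T = 1050 K.
Step 2 — Polytropic n=1.19: T₂ = T₁(V₁/V₂)^(n−1) = 1050×(6.39)^0.19 = 1490 K; P₂ = P₁(V₁/V₂)^n = 4430 kPa.
W = (P₁V₁−P₂V₂)/(n−1) = (487×70.3−4430×11.0)/0.19 = -76100 J.
ΔU = nCvΔT = 3.92×28.7×(1490−1050) = 49900 J.
Q = ΔU + W = -26200 J.
Net over both steps: W = -57700 J, Q = 55800 J, ΔU = 113000 J.

55800 J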